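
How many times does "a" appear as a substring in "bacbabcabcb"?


Searching for "a" in "bacbabcabcb"
Scanning each position:
  Position 0: "b" => no
  Position 1: "a" => MATCH
  Position 2: "c" => no
  Position 3: "b" => no
  Position 4: "a" => MATCH
  Position 5: "b" => no
  Position 6: "c" => no
  Position 7: "a" => MATCH
  Position 8: "b" => no
  Position 9: "c" => no
  Position 10: "b" => no
Total occurrences: 3

3


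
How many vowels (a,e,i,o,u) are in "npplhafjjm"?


Input: npplhafjjm
Checking each character:
  'n' at position 0: consonant
  'p' at position 1: consonant
  'p' at position 2: consonant
  'l' at position 3: consonant
  'h' at position 4: consonant
  'a' at position 5: vowel (running total: 1)
  'f' at position 6: consonant
  'j' at position 7: consonant
  'j' at position 8: consonant
  'm' at position 9: consonant
Total vowels: 1

1


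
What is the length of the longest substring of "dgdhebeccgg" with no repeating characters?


Input: "dgdhebeccgg"
Sliding window (track last position of each char):
  Position 0 ('d'): window [0,0] length 1 -- new best
  Position 1 ('g'): window [0,1] length 2 -- new best
  Position 2 ('d'): repeat (last at 0), move window start to 1
  Position 2 ('d'): window [1,2] length 2
  Position 3 ('h'): window [1,3] length 3 -- new best
  Position 4 ('e'): window [1,4] length 4 -- new best
  Position 5 ('b'): window [1,5] length 5 -- new best
  Position 6 ('e'): repeat (last at 4), move window start to 5
  Position 6 ('e'): window [5,6] length 2
  Position 7 ('c'): window [5,7] length 3
  Position 8 ('c'): repeat (last at 7), move window start to 8
  Position 8 ('c'): window [8,8] length 1
  Position 9 ('g'): window [8,9] length 2
  Position 10 ('g'): repeat (last at 9), move window start to 10
  Position 10 ('g'): window [10,10] length 1
Longest substring with no repeats: "gdheb" with length 5

5


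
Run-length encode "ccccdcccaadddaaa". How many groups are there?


Input: ccccdcccaadddaaa
Scanning for consecutive runs:
  Group 1: 'c' x 4 (positions 0-3)
  Group 2: 'd' x 1 (positions 4-4)
  Group 3: 'c' x 3 (positions 5-7)
  Group 4: 'a' x 2 (positions 8-9)
  Group 5: 'd' x 3 (positions 10-12)
  Group 6: 'a' x 3 (positions 13-15)
Total groups: 6

6


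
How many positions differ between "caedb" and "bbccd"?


Comparing "caedb" and "bbccd" position by position:
  Position 0: 'c' vs 'b' => DIFFER
  Position 1: 'a' vs 'b' => DIFFER
  Position 2: 'e' vs 'c' => DIFFER
  Position 3: 'd' vs 'c' => DIFFER
  Position 4: 'b' vs 'd' => DIFFER
Positions that differ: 5

5


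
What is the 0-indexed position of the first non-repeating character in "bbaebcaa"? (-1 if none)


Input: bbaebcaa
Character frequencies:
  'a': 3
  'b': 3
  'c': 1
  'e': 1
Scanning left to right for freq == 1:
  Position 0 ('b'): freq=3, skip
  Position 1 ('b'): freq=3, skip
  Position 2 ('a'): freq=3, skip
  Position 3 ('e'): unique! => answer = 3

3


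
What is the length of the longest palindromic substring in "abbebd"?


Input: "abbebd"
Checking substrings for palindromes:
  [2:5] "beb" (len 3) => palindrome
  [1:3] "bb" (len 2) => palindrome
Longest palindromic substring: "beb" with length 3

3


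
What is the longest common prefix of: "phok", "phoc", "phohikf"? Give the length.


Words: phok, phoc, phohikf
  Position 0: all 'p' => match
  Position 1: all 'h' => match
  Position 2: all 'o' => match
  Position 3: ('k', 'c', 'h') => mismatch, stop
LCP = "pho" (length 3)

3


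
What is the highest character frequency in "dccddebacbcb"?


Input: dccddebacbcb
Character counts:
  'a': 1
  'b': 3
  'c': 4
  'd': 3
  'e': 1
Maximum frequency: 4

4


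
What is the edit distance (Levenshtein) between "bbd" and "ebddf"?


Computing edit distance: "bbd" -> "ebddf"
DP table:
           e    b    d    d    f
      0    1    2    3    4    5
  b   1    1    1    2    3    4
  b   2    2    1    2    3    4
  d   3    3    2    1    2    3
Edit distance = dp[3][5] = 3

3


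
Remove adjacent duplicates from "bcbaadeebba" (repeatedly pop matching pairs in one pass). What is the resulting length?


Input: bcbaadeebba
Stack-based adjacent duplicate removal:
  Read 'b': push. Stack: b
  Read 'c': push. Stack: bc
  Read 'b': push. Stack: bcb
  Read 'a': push. Stack: bcba
  Read 'a': matches stack top 'a' => pop. Stack: bcb
  Read 'd': push. Stack: bcbd
  Read 'e': push. Stack: bcbde
  Read 'e': matches stack top 'e' => pop. Stack: bcbd
  Read 'b': push. Stack: bcbdb
  Read 'b': matches stack top 'b' => pop. Stack: bcbd
  Read 'a': push. Stack: bcbda
Final stack: "bcbda" (length 5)

5


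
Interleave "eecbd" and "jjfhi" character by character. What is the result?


Interleaving "eecbd" and "jjfhi":
  Position 0: 'e' from first, 'j' from second => "ej"
  Position 1: 'e' from first, 'j' from second => "ej"
  Position 2: 'c' from first, 'f' from second => "cf"
  Position 3: 'b' from first, 'h' from second => "bh"
  Position 4: 'd' from first, 'i' from second => "di"
Result: ejejcfbhdi

ejejcfbhdi


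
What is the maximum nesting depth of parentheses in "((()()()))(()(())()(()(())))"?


Input: "((()()()))(()(())()(()(())))"
Tracking depth:
  Position 0 '(': depth becomes 1
  Position 1 '(': depth becomes 2
  Position 2 '(': depth becomes 3
  Position 3 ')': depth becomes 2
  Position 4 '(': depth becomes 3
  Position 5 ')': depth becomes 2
  Position 6 '(': depth becomes 3
  Position 7 ')': depth becomes 2
  Position 8 ')': depth becomes 1
  Position 9 ')': depth becomes 0
  Position 10 '(': depth becomes 1
  Position 11 '(': depth becomes 2
  Position 12 ')': depth becomes 1
  Position 13 '(': depth becomes 2
  Position 14 '(': depth becomes 3
  Position 15 ')': depth becomes 2
  Position 16 ')': depth becomes 1
  Position 17 '(': depth becomes 2
  Position 18 ')': depth becomes 1
  Position 19 '(': depth becomes 2
  Position 20 '(': depth becomes 3
  Position 21 ')': depth becomes 2
  Position 22 '(': depth becomes 3
  Position 23 '(': depth becomes 4
  Position 24 ')': depth becomes 3
  Position 25 ')': depth becomes 2
  Position 26 ')': depth becomes 1
  Position 27 ')': depth becomes 0
Maximum depth reached: 4

4


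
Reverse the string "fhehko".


Input: fhehko
Reading characters right to left:
  Position 5: 'o'
  Position 4: 'k'
  Position 3: 'h'
  Position 2: 'e'
  Position 1: 'h'
  Position 0: 'f'
Reversed: okhehf

okhehf


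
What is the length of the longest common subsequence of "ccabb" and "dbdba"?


LCS of "ccabb" and "dbdba"
DP table:
           d    b    d    b    a
      0    0    0    0    0    0
  c   0    0    0    0    0    0
  c   0    0    0    0    0    0
  a   0    0    0    0    0    1
  b   0    0    1    1    1    1
  b   0    0    1    1    2    2
LCS length = dp[5][5] = 2

2


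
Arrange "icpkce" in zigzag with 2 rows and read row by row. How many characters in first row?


Zigzag "icpkce" into 2 rows:
Placing characters:
  'i' => row 0
  'c' => row 1
  'p' => row 0
  'k' => row 1
  'c' => row 0
  'e' => row 1
Rows:
  Row 0: "ipc"
  Row 1: "cke"
First row length: 3

3


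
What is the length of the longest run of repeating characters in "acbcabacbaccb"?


Input: "acbcabacbaccb"
Scanning for longest run:
  Position 1 ('c'): new char, reset run to 1
  Position 2 ('b'): new char, reset run to 1
  Position 3 ('c'): new char, reset run to 1
  Position 4 ('a'): new char, reset run to 1
  Position 5 ('b'): new char, reset run to 1
  Position 6 ('a'): new char, reset run to 1
  Position 7 ('c'): new char, reset run to 1
  Position 8 ('b'): new char, reset run to 1
  Position 9 ('a'): new char, reset run to 1
  Position 10 ('c'): new char, reset run to 1
  Position 11 ('c'): continues run of 'c', length=2
  Position 12 ('b'): new char, reset run to 1
Longest run: 'c' with length 2

2


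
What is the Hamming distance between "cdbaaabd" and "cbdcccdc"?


Comparing "cdbaaabd" and "cbdcccdc" position by position:
  Position 0: 'c' vs 'c' => same
  Position 1: 'd' vs 'b' => differ
  Position 2: 'b' vs 'd' => differ
  Position 3: 'a' vs 'c' => differ
  Position 4: 'a' vs 'c' => differ
  Position 5: 'a' vs 'c' => differ
  Position 6: 'b' vs 'd' => differ
  Position 7: 'd' vs 'c' => differ
Total differences (Hamming distance): 7

7


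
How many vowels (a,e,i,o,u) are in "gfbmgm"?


Input: gfbmgm
Checking each character:
  'g' at position 0: consonant
  'f' at position 1: consonant
  'b' at position 2: consonant
  'm' at position 3: consonant
  'g' at position 4: consonant
  'm' at position 5: consonant
Total vowels: 0

0


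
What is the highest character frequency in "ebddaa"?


Input: ebddaa
Character counts:
  'a': 2
  'b': 1
  'd': 2
  'e': 1
Maximum frequency: 2

2


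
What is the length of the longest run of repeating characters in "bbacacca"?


Input: "bbacacca"
Scanning for longest run:
  Position 1 ('b'): continues run of 'b', length=2
  Position 2 ('a'): new char, reset run to 1
  Position 3 ('c'): new char, reset run to 1
  Position 4 ('a'): new char, reset run to 1
  Position 5 ('c'): new char, reset run to 1
  Position 6 ('c'): continues run of 'c', length=2
  Position 7 ('a'): new char, reset run to 1
Longest run: 'b' with length 2

2


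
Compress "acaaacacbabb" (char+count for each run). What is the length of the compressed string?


Input: acaaacacbabb
Runs:
  'a' x 1 => "a1"
  'c' x 1 => "c1"
  'a' x 3 => "a3"
  'c' x 1 => "c1"
  'a' x 1 => "a1"
  'c' x 1 => "c1"
  'b' x 1 => "b1"
  'a' x 1 => "a1"
  'b' x 2 => "b2"
Compressed: "a1c1a3c1a1c1b1a1b2"
Compressed length: 18

18


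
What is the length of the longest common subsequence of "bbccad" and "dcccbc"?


LCS of "bbccad" and "dcccbc"
DP table:
           d    c    c    c    b    c
      0    0    0    0    0    0    0
  b   0    0    0    0    0    1    1
  b   0    0    0    0    0    1    1
  c   0    0    1    1    1    1    2
  c   0    0    1    2    2    2    2
  a   0    0    1    2    2    2    2
  d   0    1    1    2    2    2    2
LCS length = dp[6][6] = 2

2


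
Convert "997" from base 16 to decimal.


Input: "997" in base 16
Positional expansion:
  Digit '9' (value 9) x 16^2 = 2304
  Digit '9' (value 9) x 16^1 = 144
  Digit '7' (value 7) x 16^0 = 7
Sum = 2455

2455


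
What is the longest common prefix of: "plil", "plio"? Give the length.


Words: plil, plio
  Position 0: all 'p' => match
  Position 1: all 'l' => match
  Position 2: all 'i' => match
  Position 3: ('l', 'o') => mismatch, stop
LCP = "pli" (length 3)

3


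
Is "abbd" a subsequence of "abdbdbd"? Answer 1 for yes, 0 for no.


Check if "abbd" is a subsequence of "abdbdbd"
Greedy scan:
  Position 0 ('a'): matches sub[0] = 'a'
  Position 1 ('b'): matches sub[1] = 'b'
  Position 2 ('d'): no match needed
  Position 3 ('b'): matches sub[2] = 'b'
  Position 4 ('d'): matches sub[3] = 'd'
  Position 5 ('b'): no match needed
  Position 6 ('d'): no match needed
All 4 characters matched => is a subsequence

1


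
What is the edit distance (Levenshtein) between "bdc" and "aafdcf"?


Computing edit distance: "bdc" -> "aafdcf"
DP table:
           a    a    f    d    c    f
      0    1    2    3    4    5    6
  b   1    1    2    3    4    5    6
  d   2    2    2    3    3    4    5
  c   3    3    3    3    4    3    4
Edit distance = dp[3][6] = 4

4


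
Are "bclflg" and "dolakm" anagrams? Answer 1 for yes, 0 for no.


Strings: "bclflg", "dolakm"
Sorted first:  bcfgll
Sorted second: adklmo
Differ at position 0: 'b' vs 'a' => not anagrams

0


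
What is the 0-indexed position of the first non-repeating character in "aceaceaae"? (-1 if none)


Input: aceaceaae
Character frequencies:
  'a': 4
  'c': 2
  'e': 3
Scanning left to right for freq == 1:
  Position 0 ('a'): freq=4, skip
  Position 1 ('c'): freq=2, skip
  Position 2 ('e'): freq=3, skip
  Position 3 ('a'): freq=4, skip
  Position 4 ('c'): freq=2, skip
  Position 5 ('e'): freq=3, skip
  Position 6 ('a'): freq=4, skip
  Position 7 ('a'): freq=4, skip
  Position 8 ('e'): freq=3, skip
  No unique character found => answer = -1

-1


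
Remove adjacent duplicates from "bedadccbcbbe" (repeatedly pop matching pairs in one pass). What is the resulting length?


Input: bedadccbcbbe
Stack-based adjacent duplicate removal:
  Read 'b': push. Stack: b
  Read 'e': push. Stack: be
  Read 'd': push. Stack: bed
  Read 'a': push. Stack: beda
  Read 'd': push. Stack: bedad
  Read 'c': push. Stack: bedadc
  Read 'c': matches stack top 'c' => pop. Stack: bedad
  Read 'b': push. Stack: bedadb
  Read 'c': push. Stack: bedadbc
  Read 'b': push. Stack: bedadbcb
  Read 'b': matches stack top 'b' => pop. Stack: bedadbc
  Read 'e': push. Stack: bedadbce
Final stack: "bedadbce" (length 8)

8


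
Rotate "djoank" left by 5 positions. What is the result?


Input: "djoank", rotate left by 5
First 5 characters: "djoan"
Remaining characters: "k"
Concatenate remaining + first: "k" + "djoan" = "kdjoan"

kdjoan


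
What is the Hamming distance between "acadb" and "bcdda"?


Comparing "acadb" and "bcdda" position by position:
  Position 0: 'a' vs 'b' => differ
  Position 1: 'c' vs 'c' => same
  Position 2: 'a' vs 'd' => differ
  Position 3: 'd' vs 'd' => same
  Position 4: 'b' vs 'a' => differ
Total differences (Hamming distance): 3

3


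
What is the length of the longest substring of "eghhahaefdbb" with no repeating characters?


Input: "eghhahaefdbb"
Sliding window (track last position of each char):
  Position 0 ('e'): window [0,0] length 1 -- new best
  Position 1 ('g'): window [0,1] length 2 -- new best
  Position 2 ('h'): window [0,2] length 3 -- new best
  Position 3 ('h'): repeat (last at 2), move window start to 3
  Position 3 ('h'): window [3,3] length 1
  Position 4 ('a'): window [3,4] length 2
  Position 5 ('h'): repeat (last at 3), move window start to 4
  Position 5 ('h'): window [4,5] length 2
  Position 6 ('a'): repeat (last at 4), move window start to 5
  Position 6 ('a'): window [5,6] length 2
  Position 7 ('e'): window [5,7] length 3
  Position 8 ('f'): window [5,8] length 4 -- new best
  Position 9 ('d'): window [5,9] length 5 -- new best
  Position 10 ('b'): window [5,10] length 6 -- new best
  Position 11 ('b'): repeat (last at 10), move window start to 11
  Position 11 ('b'): window [11,11] length 1
Longest substring with no repeats: "haefdb" with length 6

6


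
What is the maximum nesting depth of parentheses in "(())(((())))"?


Input: "(())(((())))"
Tracking depth:
  Position 0 '(': depth becomes 1
  Position 1 '(': depth becomes 2
  Position 2 ')': depth becomes 1
  Position 3 ')': depth becomes 0
  Position 4 '(': depth becomes 1
  Position 5 '(': depth becomes 2
  Position 6 '(': depth becomes 3
  Position 7 '(': depth becomes 4
  Position 8 ')': depth becomes 3
  Position 9 ')': depth becomes 2
  Position 10 ')': depth becomes 1
  Position 11 ')': depth becomes 0
Maximum depth reached: 4

4


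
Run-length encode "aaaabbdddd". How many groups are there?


Input: aaaabbdddd
Scanning for consecutive runs:
  Group 1: 'a' x 4 (positions 0-3)
  Group 2: 'b' x 2 (positions 4-5)
  Group 3: 'd' x 4 (positions 6-9)
Total groups: 3

3


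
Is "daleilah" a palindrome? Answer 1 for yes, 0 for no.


Input: daleilah
Reversed: halielad
  Compare pos 0 ('d') with pos 7 ('h'): MISMATCH
  Compare pos 1 ('a') with pos 6 ('a'): match
  Compare pos 2 ('l') with pos 5 ('l'): match
  Compare pos 3 ('e') with pos 4 ('i'): MISMATCH
Result: not a palindrome

0


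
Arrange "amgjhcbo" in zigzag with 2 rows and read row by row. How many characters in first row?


Zigzag "amgjhcbo" into 2 rows:
Placing characters:
  'a' => row 0
  'm' => row 1
  'g' => row 0
  'j' => row 1
  'h' => row 0
  'c' => row 1
  'b' => row 0
  'o' => row 1
Rows:
  Row 0: "aghb"
  Row 1: "mjco"
First row length: 4

4


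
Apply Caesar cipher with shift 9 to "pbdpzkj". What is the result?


Caesar cipher: shift "pbdpzkj" by 9
  'p' (pos 15) + 9 = pos 24 = 'y'
  'b' (pos 1) + 9 = pos 10 = 'k'
  'd' (pos 3) + 9 = pos 12 = 'm'
  'p' (pos 15) + 9 = pos 24 = 'y'
  'z' (pos 25) + 9 = pos 8 = 'i'
  'k' (pos 10) + 9 = pos 19 = 't'
  'j' (pos 9) + 9 = pos 18 = 's'
Result: ykmyits

ykmyits


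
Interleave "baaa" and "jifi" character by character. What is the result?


Interleaving "baaa" and "jifi":
  Position 0: 'b' from first, 'j' from second => "bj"
  Position 1: 'a' from first, 'i' from second => "ai"
  Position 2: 'a' from first, 'f' from second => "af"
  Position 3: 'a' from first, 'i' from second => "ai"
Result: bjaiafai

bjaiafai


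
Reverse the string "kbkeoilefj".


Input: kbkeoilefj
Reading characters right to left:
  Position 9: 'j'
  Position 8: 'f'
  Position 7: 'e'
  Position 6: 'l'
  Position 5: 'i'
  Position 4: 'o'
  Position 3: 'e'
  Position 2: 'k'
  Position 1: 'b'
  Position 0: 'k'
Reversed: jfelioekbk

jfelioekbk


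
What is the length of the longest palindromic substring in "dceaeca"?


Input: "dceaeca"
Checking substrings for palindromes:
  [1:6] "ceaec" (len 5) => palindrome
  [2:5] "eae" (len 3) => palindrome
Longest palindromic substring: "ceaec" with length 5

5


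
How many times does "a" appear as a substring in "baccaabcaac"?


Searching for "a" in "baccaabcaac"
Scanning each position:
  Position 0: "b" => no
  Position 1: "a" => MATCH
  Position 2: "c" => no
  Position 3: "c" => no
  Position 4: "a" => MATCH
  Position 5: "a" => MATCH
  Position 6: "b" => no
  Position 7: "c" => no
  Position 8: "a" => MATCH
  Position 9: "a" => MATCH
  Position 10: "c" => no
Total occurrences: 5

5


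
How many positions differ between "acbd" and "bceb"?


Comparing "acbd" and "bceb" position by position:
  Position 0: 'a' vs 'b' => DIFFER
  Position 1: 'c' vs 'c' => same
  Position 2: 'b' vs 'e' => DIFFER
  Position 3: 'd' vs 'b' => DIFFER
Positions that differ: 3

3


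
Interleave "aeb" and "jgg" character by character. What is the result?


Interleaving "aeb" and "jgg":
  Position 0: 'a' from first, 'j' from second => "aj"
  Position 1: 'e' from first, 'g' from second => "eg"
  Position 2: 'b' from first, 'g' from second => "bg"
Result: ajegbg

ajegbg


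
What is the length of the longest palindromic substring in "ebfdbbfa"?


Input: "ebfdbbfa"
Checking substrings for palindromes:
  [4:6] "bb" (len 2) => palindrome
Longest palindromic substring: "bb" with length 2

2


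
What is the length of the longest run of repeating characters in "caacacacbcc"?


Input: "caacacacbcc"
Scanning for longest run:
  Position 1 ('a'): new char, reset run to 1
  Position 2 ('a'): continues run of 'a', length=2
  Position 3 ('c'): new char, reset run to 1
  Position 4 ('a'): new char, reset run to 1
  Position 5 ('c'): new char, reset run to 1
  Position 6 ('a'): new char, reset run to 1
  Position 7 ('c'): new char, reset run to 1
  Position 8 ('b'): new char, reset run to 1
  Position 9 ('c'): new char, reset run to 1
  Position 10 ('c'): continues run of 'c', length=2
Longest run: 'a' with length 2

2


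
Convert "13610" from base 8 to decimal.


Input: "13610" in base 8
Positional expansion:
  Digit '1' (value 1) x 8^4 = 4096
  Digit '3' (value 3) x 8^3 = 1536
  Digit '6' (value 6) x 8^2 = 384
  Digit '1' (value 1) x 8^1 = 8
  Digit '0' (value 0) x 8^0 = 0
Sum = 6024

6024


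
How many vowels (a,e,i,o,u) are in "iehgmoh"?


Input: iehgmoh
Checking each character:
  'i' at position 0: vowel (running total: 1)
  'e' at position 1: vowel (running total: 2)
  'h' at position 2: consonant
  'g' at position 3: consonant
  'm' at position 4: consonant
  'o' at position 5: vowel (running total: 3)
  'h' at position 6: consonant
Total vowels: 3

3


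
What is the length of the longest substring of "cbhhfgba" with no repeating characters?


Input: "cbhhfgba"
Sliding window (track last position of each char):
  Position 0 ('c'): window [0,0] length 1 -- new best
  Position 1 ('b'): window [0,1] length 2 -- new best
  Position 2 ('h'): window [0,2] length 3 -- new best
  Position 3 ('h'): repeat (last at 2), move window start to 3
  Position 3 ('h'): window [3,3] length 1
  Position 4 ('f'): window [3,4] length 2
  Position 5 ('g'): window [3,5] length 3
  Position 6 ('b'): window [3,6] length 4 -- new best
  Position 7 ('a'): window [3,7] length 5 -- new best
Longest substring with no repeats: "hfgba" with length 5

5


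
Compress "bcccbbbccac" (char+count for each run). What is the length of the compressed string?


Input: bcccbbbccac
Runs:
  'b' x 1 => "b1"
  'c' x 3 => "c3"
  'b' x 3 => "b3"
  'c' x 2 => "c2"
  'a' x 1 => "a1"
  'c' x 1 => "c1"
Compressed: "b1c3b3c2a1c1"
Compressed length: 12

12


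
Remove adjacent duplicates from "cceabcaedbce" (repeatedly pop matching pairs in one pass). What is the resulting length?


Input: cceabcaedbce
Stack-based adjacent duplicate removal:
  Read 'c': push. Stack: c
  Read 'c': matches stack top 'c' => pop. Stack: (empty)
  Read 'e': push. Stack: e
  Read 'a': push. Stack: ea
  Read 'b': push. Stack: eab
  Read 'c': push. Stack: eabc
  Read 'a': push. Stack: eabca
  Read 'e': push. Stack: eabcae
  Read 'd': push. Stack: eabcaed
  Read 'b': push. Stack: eabcaedb
  Read 'c': push. Stack: eabcaedbc
  Read 'e': push. Stack: eabcaedbce
Final stack: "eabcaedbce" (length 10)

10


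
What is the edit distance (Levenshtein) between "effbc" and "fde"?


Computing edit distance: "effbc" -> "fde"
DP table:
           f    d    e
      0    1    2    3
  e   1    1    2    2
  f   2    1    2    3
  f   3    2    2    3
  b   4    3    3    3
  c   5    4    4    4
Edit distance = dp[5][3] = 4

4


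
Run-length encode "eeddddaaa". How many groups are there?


Input: eeddddaaa
Scanning for consecutive runs:
  Group 1: 'e' x 2 (positions 0-1)
  Group 2: 'd' x 4 (positions 2-5)
  Group 3: 'a' x 3 (positions 6-8)
Total groups: 3

3


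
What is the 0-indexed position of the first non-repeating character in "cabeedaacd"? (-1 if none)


Input: cabeedaacd
Character frequencies:
  'a': 3
  'b': 1
  'c': 2
  'd': 2
  'e': 2
Scanning left to right for freq == 1:
  Position 0 ('c'): freq=2, skip
  Position 1 ('a'): freq=3, skip
  Position 2 ('b'): unique! => answer = 2

2


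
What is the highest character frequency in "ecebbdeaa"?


Input: ecebbdeaa
Character counts:
  'a': 2
  'b': 2
  'c': 1
  'd': 1
  'e': 3
Maximum frequency: 3

3


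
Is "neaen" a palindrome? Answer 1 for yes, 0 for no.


Input: neaen
Reversed: neaen
  Compare pos 0 ('n') with pos 4 ('n'): match
  Compare pos 1 ('e') with pos 3 ('e'): match
Result: palindrome

1


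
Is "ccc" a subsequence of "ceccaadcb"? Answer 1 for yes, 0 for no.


Check if "ccc" is a subsequence of "ceccaadcb"
Greedy scan:
  Position 0 ('c'): matches sub[0] = 'c'
  Position 1 ('e'): no match needed
  Position 2 ('c'): matches sub[1] = 'c'
  Position 3 ('c'): matches sub[2] = 'c'
  Position 4 ('a'): no match needed
  Position 5 ('a'): no match needed
  Position 6 ('d'): no match needed
  Position 7 ('c'): no match needed
  Position 8 ('b'): no match needed
All 3 characters matched => is a subsequence

1


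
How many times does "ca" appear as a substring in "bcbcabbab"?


Searching for "ca" in "bcbcabbab"
Scanning each position:
  Position 0: "bc" => no
  Position 1: "cb" => no
  Position 2: "bc" => no
  Position 3: "ca" => MATCH
  Position 4: "ab" => no
  Position 5: "bb" => no
  Position 6: "ba" => no
  Position 7: "ab" => no
Total occurrences: 1

1


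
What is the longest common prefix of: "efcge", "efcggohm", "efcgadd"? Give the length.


Words: efcge, efcggohm, efcgadd
  Position 0: all 'e' => match
  Position 1: all 'f' => match
  Position 2: all 'c' => match
  Position 3: all 'g' => match
  Position 4: ('e', 'g', 'a') => mismatch, stop
LCP = "efcg" (length 4)

4


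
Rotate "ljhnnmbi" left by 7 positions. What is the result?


Input: "ljhnnmbi", rotate left by 7
First 7 characters: "ljhnnmb"
Remaining characters: "i"
Concatenate remaining + first: "i" + "ljhnnmb" = "iljhnnmb"

iljhnnmb


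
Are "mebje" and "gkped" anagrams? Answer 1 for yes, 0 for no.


Strings: "mebje", "gkped"
Sorted first:  beejm
Sorted second: degkp
Differ at position 0: 'b' vs 'd' => not anagrams

0


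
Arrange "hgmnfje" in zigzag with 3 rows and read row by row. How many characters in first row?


Zigzag "hgmnfje" into 3 rows:
Placing characters:
  'h' => row 0
  'g' => row 1
  'm' => row 2
  'n' => row 1
  'f' => row 0
  'j' => row 1
  'e' => row 2
Rows:
  Row 0: "hf"
  Row 1: "gnj"
  Row 2: "me"
First row length: 2

2


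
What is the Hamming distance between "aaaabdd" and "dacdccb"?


Comparing "aaaabdd" and "dacdccb" position by position:
  Position 0: 'a' vs 'd' => differ
  Position 1: 'a' vs 'a' => same
  Position 2: 'a' vs 'c' => differ
  Position 3: 'a' vs 'd' => differ
  Position 4: 'b' vs 'c' => differ
  Position 5: 'd' vs 'c' => differ
  Position 6: 'd' vs 'b' => differ
Total differences (Hamming distance): 6

6


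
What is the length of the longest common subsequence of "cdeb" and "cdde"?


LCS of "cdeb" and "cdde"
DP table:
           c    d    d    e
      0    0    0    0    0
  c   0    1    1    1    1
  d   0    1    2    2    2
  e   0    1    2    2    3
  b   0    1    2    2    3
LCS length = dp[4][4] = 3

3


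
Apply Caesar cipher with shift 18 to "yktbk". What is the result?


Caesar cipher: shift "yktbk" by 18
  'y' (pos 24) + 18 = pos 16 = 'q'
  'k' (pos 10) + 18 = pos 2 = 'c'
  't' (pos 19) + 18 = pos 11 = 'l'
  'b' (pos 1) + 18 = pos 19 = 't'
  'k' (pos 10) + 18 = pos 2 = 'c'
Result: qcltc

qcltc


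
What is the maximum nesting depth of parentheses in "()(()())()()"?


Input: "()(()())()()"
Tracking depth:
  Position 0 '(': depth becomes 1
  Position 1 ')': depth becomes 0
  Position 2 '(': depth becomes 1
  Position 3 '(': depth becomes 2
  Position 4 ')': depth becomes 1
  Position 5 '(': depth becomes 2
  Position 6 ')': depth becomes 1
  Position 7 ')': depth becomes 0
  Position 8 '(': depth becomes 1
  Position 9 ')': depth becomes 0
  Position 10 '(': depth becomes 1
  Position 11 ')': depth becomes 0
Maximum depth reached: 2

2


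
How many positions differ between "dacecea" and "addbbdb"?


Comparing "dacecea" and "addbbdb" position by position:
  Position 0: 'd' vs 'a' => DIFFER
  Position 1: 'a' vs 'd' => DIFFER
  Position 2: 'c' vs 'd' => DIFFER
  Position 3: 'e' vs 'b' => DIFFER
  Position 4: 'c' vs 'b' => DIFFER
  Position 5: 'e' vs 'd' => DIFFER
  Position 6: 'a' vs 'b' => DIFFER
Positions that differ: 7

7


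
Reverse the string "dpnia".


Input: dpnia
Reading characters right to left:
  Position 4: 'a'
  Position 3: 'i'
  Position 2: 'n'
  Position 1: 'p'
  Position 0: 'd'
Reversed: ainpd

ainpd


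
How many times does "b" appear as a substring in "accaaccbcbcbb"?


Searching for "b" in "accaaccbcbcbb"
Scanning each position:
  Position 0: "a" => no
  Position 1: "c" => no
  Position 2: "c" => no
  Position 3: "a" => no
  Position 4: "a" => no
  Position 5: "c" => no
  Position 6: "c" => no
  Position 7: "b" => MATCH
  Position 8: "c" => no
  Position 9: "b" => MATCH
  Position 10: "c" => no
  Position 11: "b" => MATCH
  Position 12: "b" => MATCH
Total occurrences: 4

4


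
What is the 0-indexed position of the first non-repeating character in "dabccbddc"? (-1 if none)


Input: dabccbddc
Character frequencies:
  'a': 1
  'b': 2
  'c': 3
  'd': 3
Scanning left to right for freq == 1:
  Position 0 ('d'): freq=3, skip
  Position 1 ('a'): unique! => answer = 1

1


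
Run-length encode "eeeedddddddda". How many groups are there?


Input: eeeedddddddda
Scanning for consecutive runs:
  Group 1: 'e' x 4 (positions 0-3)
  Group 2: 'd' x 8 (positions 4-11)
  Group 3: 'a' x 1 (positions 12-12)
Total groups: 3

3


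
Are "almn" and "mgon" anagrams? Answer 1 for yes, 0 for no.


Strings: "almn", "mgon"
Sorted first:  almn
Sorted second: gmno
Differ at position 0: 'a' vs 'g' => not anagrams

0


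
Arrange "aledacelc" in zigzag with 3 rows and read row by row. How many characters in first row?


Zigzag "aledacelc" into 3 rows:
Placing characters:
  'a' => row 0
  'l' => row 1
  'e' => row 2
  'd' => row 1
  'a' => row 0
  'c' => row 1
  'e' => row 2
  'l' => row 1
  'c' => row 0
Rows:
  Row 0: "aac"
  Row 1: "ldcl"
  Row 2: "ee"
First row length: 3

3


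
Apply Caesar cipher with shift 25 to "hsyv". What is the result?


Caesar cipher: shift "hsyv" by 25
  'h' (pos 7) + 25 = pos 6 = 'g'
  's' (pos 18) + 25 = pos 17 = 'r'
  'y' (pos 24) + 25 = pos 23 = 'x'
  'v' (pos 21) + 25 = pos 20 = 'u'
Result: grxu

grxu


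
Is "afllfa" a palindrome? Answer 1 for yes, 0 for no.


Input: afllfa
Reversed: afllfa
  Compare pos 0 ('a') with pos 5 ('a'): match
  Compare pos 1 ('f') with pos 4 ('f'): match
  Compare pos 2 ('l') with pos 3 ('l'): match
Result: palindrome

1


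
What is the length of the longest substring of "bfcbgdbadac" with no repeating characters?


Input: "bfcbgdbadac"
Sliding window (track last position of each char):
  Position 0 ('b'): window [0,0] length 1 -- new best
  Position 1 ('f'): window [0,1] length 2 -- new best
  Position 2 ('c'): window [0,2] length 3 -- new best
  Position 3 ('b'): repeat (last at 0), move window start to 1
  Position 3 ('b'): window [1,3] length 3
  Position 4 ('g'): window [1,4] length 4 -- new best
  Position 5 ('d'): window [1,5] length 5 -- new best
  Position 6 ('b'): repeat (last at 3), move window start to 4
  Position 6 ('b'): window [4,6] length 3
  Position 7 ('a'): window [4,7] length 4
  Position 8 ('d'): repeat (last at 5), move window start to 6
  Position 8 ('d'): window [6,8] length 3
  Position 9 ('a'): repeat (last at 7), move window start to 8
  Position 9 ('a'): window [8,9] length 2
  Position 10 ('c'): window [8,10] length 3
Longest substring with no repeats: "fcbgd" with length 5

5


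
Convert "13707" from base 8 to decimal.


Input: "13707" in base 8
Positional expansion:
  Digit '1' (value 1) x 8^4 = 4096
  Digit '3' (value 3) x 8^3 = 1536
  Digit '7' (value 7) x 8^2 = 448
  Digit '0' (value 0) x 8^1 = 0
  Digit '7' (value 7) x 8^0 = 7
Sum = 6087

6087


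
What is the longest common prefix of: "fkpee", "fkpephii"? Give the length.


Words: fkpee, fkpephii
  Position 0: all 'f' => match
  Position 1: all 'k' => match
  Position 2: all 'p' => match
  Position 3: all 'e' => match
  Position 4: ('e', 'p') => mismatch, stop
LCP = "fkpe" (length 4)

4


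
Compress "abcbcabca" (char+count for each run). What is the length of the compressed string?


Input: abcbcabca
Runs:
  'a' x 1 => "a1"
  'b' x 1 => "b1"
  'c' x 1 => "c1"
  'b' x 1 => "b1"
  'c' x 1 => "c1"
  'a' x 1 => "a1"
  'b' x 1 => "b1"
  'c' x 1 => "c1"
  'a' x 1 => "a1"
Compressed: "a1b1c1b1c1a1b1c1a1"
Compressed length: 18

18


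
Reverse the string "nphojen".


Input: nphojen
Reading characters right to left:
  Position 6: 'n'
  Position 5: 'e'
  Position 4: 'j'
  Position 3: 'o'
  Position 2: 'h'
  Position 1: 'p'
  Position 0: 'n'
Reversed: nejohpn

nejohpn


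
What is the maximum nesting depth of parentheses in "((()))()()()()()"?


Input: "((()))()()()()()"
Tracking depth:
  Position 0 '(': depth becomes 1
  Position 1 '(': depth becomes 2
  Position 2 '(': depth becomes 3
  Position 3 ')': depth becomes 2
  Position 4 ')': depth becomes 1
  Position 5 ')': depth becomes 0
  Position 6 '(': depth becomes 1
  Position 7 ')': depth becomes 0
  Position 8 '(': depth becomes 1
  Position 9 ')': depth becomes 0
  Position 10 '(': depth becomes 1
  Position 11 ')': depth becomes 0
  Position 12 '(': depth becomes 1
  Position 13 ')': depth becomes 0
  Position 14 '(': depth becomes 1
  Position 15 ')': depth becomes 0
Maximum depth reached: 3

3


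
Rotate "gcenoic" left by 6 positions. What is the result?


Input: "gcenoic", rotate left by 6
First 6 characters: "gcenoi"
Remaining characters: "c"
Concatenate remaining + first: "c" + "gcenoi" = "cgcenoi"

cgcenoi


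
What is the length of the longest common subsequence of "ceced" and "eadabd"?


LCS of "ceced" and "eadabd"
DP table:
           e    a    d    a    b    d
      0    0    0    0    0    0    0
  c   0    0    0    0    0    0    0
  e   0    1    1    1    1    1    1
  c   0    1    1    1    1    1    1
  e   0    1    1    1    1    1    1
  d   0    1    1    2    2    2    2
LCS length = dp[5][6] = 2

2


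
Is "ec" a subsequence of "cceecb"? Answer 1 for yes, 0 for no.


Check if "ec" is a subsequence of "cceecb"
Greedy scan:
  Position 0 ('c'): no match needed
  Position 1 ('c'): no match needed
  Position 2 ('e'): matches sub[0] = 'e'
  Position 3 ('e'): no match needed
  Position 4 ('c'): matches sub[1] = 'c'
  Position 5 ('b'): no match needed
All 2 characters matched => is a subsequence

1


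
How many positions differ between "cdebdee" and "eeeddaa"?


Comparing "cdebdee" and "eeeddaa" position by position:
  Position 0: 'c' vs 'e' => DIFFER
  Position 1: 'd' vs 'e' => DIFFER
  Position 2: 'e' vs 'e' => same
  Position 3: 'b' vs 'd' => DIFFER
  Position 4: 'd' vs 'd' => same
  Position 5: 'e' vs 'a' => DIFFER
  Position 6: 'e' vs 'a' => DIFFER
Positions that differ: 5

5


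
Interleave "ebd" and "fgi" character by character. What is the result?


Interleaving "ebd" and "fgi":
  Position 0: 'e' from first, 'f' from second => "ef"
  Position 1: 'b' from first, 'g' from second => "bg"
  Position 2: 'd' from first, 'i' from second => "di"
Result: efbgdi

efbgdi


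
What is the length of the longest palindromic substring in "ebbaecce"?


Input: "ebbaecce"
Checking substrings for palindromes:
  [4:8] "ecce" (len 4) => palindrome
  [1:3] "bb" (len 2) => palindrome
  [5:7] "cc" (len 2) => palindrome
Longest palindromic substring: "ecce" with length 4

4


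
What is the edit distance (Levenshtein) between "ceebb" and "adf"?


Computing edit distance: "ceebb" -> "adf"
DP table:
           a    d    f
      0    1    2    3
  c   1    1    2    3
  e   2    2    2    3
  e   3    3    3    3
  b   4    4    4    4
  b   5    5    5    5
Edit distance = dp[5][3] = 5

5


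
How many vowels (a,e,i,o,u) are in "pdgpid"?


Input: pdgpid
Checking each character:
  'p' at position 0: consonant
  'd' at position 1: consonant
  'g' at position 2: consonant
  'p' at position 3: consonant
  'i' at position 4: vowel (running total: 1)
  'd' at position 5: consonant
Total vowels: 1

1


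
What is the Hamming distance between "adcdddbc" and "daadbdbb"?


Comparing "adcdddbc" and "daadbdbb" position by position:
  Position 0: 'a' vs 'd' => differ
  Position 1: 'd' vs 'a' => differ
  Position 2: 'c' vs 'a' => differ
  Position 3: 'd' vs 'd' => same
  Position 4: 'd' vs 'b' => differ
  Position 5: 'd' vs 'd' => same
  Position 6: 'b' vs 'b' => same
  Position 7: 'c' vs 'b' => differ
Total differences (Hamming distance): 5

5


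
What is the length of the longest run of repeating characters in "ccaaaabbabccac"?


Input: "ccaaaabbabccac"
Scanning for longest run:
  Position 1 ('c'): continues run of 'c', length=2
  Position 2 ('a'): new char, reset run to 1
  Position 3 ('a'): continues run of 'a', length=2
  Position 4 ('a'): continues run of 'a', length=3
  Position 5 ('a'): continues run of 'a', length=4
  Position 6 ('b'): new char, reset run to 1
  Position 7 ('b'): continues run of 'b', length=2
  Position 8 ('a'): new char, reset run to 1
  Position 9 ('b'): new char, reset run to 1
  Position 10 ('c'): new char, reset run to 1
  Position 11 ('c'): continues run of 'c', length=2
  Position 12 ('a'): new char, reset run to 1
  Position 13 ('c'): new char, reset run to 1
Longest run: 'a' with length 4

4


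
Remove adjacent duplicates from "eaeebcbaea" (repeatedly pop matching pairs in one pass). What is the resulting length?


Input: eaeebcbaea
Stack-based adjacent duplicate removal:
  Read 'e': push. Stack: e
  Read 'a': push. Stack: ea
  Read 'e': push. Stack: eae
  Read 'e': matches stack top 'e' => pop. Stack: ea
  Read 'b': push. Stack: eab
  Read 'c': push. Stack: eabc
  Read 'b': push. Stack: eabcb
  Read 'a': push. Stack: eabcba
  Read 'e': push. Stack: eabcbae
  Read 'a': push. Stack: eabcbaea
Final stack: "eabcbaea" (length 8)

8


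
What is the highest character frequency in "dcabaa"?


Input: dcabaa
Character counts:
  'a': 3
  'b': 1
  'c': 1
  'd': 1
Maximum frequency: 3

3


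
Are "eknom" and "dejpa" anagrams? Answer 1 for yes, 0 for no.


Strings: "eknom", "dejpa"
Sorted first:  ekmno
Sorted second: adejp
Differ at position 0: 'e' vs 'a' => not anagrams

0


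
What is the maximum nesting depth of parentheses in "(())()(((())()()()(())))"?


Input: "(())()(((())()()()(())))"
Tracking depth:
  Position 0 '(': depth becomes 1
  Position 1 '(': depth becomes 2
  Position 2 ')': depth becomes 1
  Position 3 ')': depth becomes 0
  Position 4 '(': depth becomes 1
  Position 5 ')': depth becomes 0
  Position 6 '(': depth becomes 1
  Position 7 '(': depth becomes 2
  Position 8 '(': depth becomes 3
  Position 9 '(': depth becomes 4
  Position 10 ')': depth becomes 3
  Position 11 ')': depth becomes 2
  Position 12 '(': depth becomes 3
  Position 13 ')': depth becomes 2
  Position 14 '(': depth becomes 3
  Position 15 ')': depth becomes 2
  Position 16 '(': depth becomes 3
  Position 17 ')': depth becomes 2
  Position 18 '(': depth becomes 3
  Position 19 '(': depth becomes 4
  Position 20 ')': depth becomes 3
  Position 21 ')': depth becomes 2
  Position 22 ')': depth becomes 1
  Position 23 ')': depth becomes 0
Maximum depth reached: 4

4


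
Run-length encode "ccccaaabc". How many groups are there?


Input: ccccaaabc
Scanning for consecutive runs:
  Group 1: 'c' x 4 (positions 0-3)
  Group 2: 'a' x 3 (positions 4-6)
  Group 3: 'b' x 1 (positions 7-7)
  Group 4: 'c' x 1 (positions 8-8)
Total groups: 4

4


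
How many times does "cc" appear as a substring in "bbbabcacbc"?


Searching for "cc" in "bbbabcacbc"
Scanning each position:
  Position 0: "bb" => no
  Position 1: "bb" => no
  Position 2: "ba" => no
  Position 3: "ab" => no
  Position 4: "bc" => no
  Position 5: "ca" => no
  Position 6: "ac" => no
  Position 7: "cb" => no
  Position 8: "bc" => no
Total occurrences: 0

0


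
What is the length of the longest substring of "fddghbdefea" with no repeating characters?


Input: "fddghbdefea"
Sliding window (track last position of each char):
  Position 0 ('f'): window [0,0] length 1 -- new best
  Position 1 ('d'): window [0,1] length 2 -- new best
  Position 2 ('d'): repeat (last at 1), move window start to 2
  Position 2 ('d'): window [2,2] length 1
  Position 3 ('g'): window [2,3] length 2
  Position 4 ('h'): window [2,4] length 3 -- new best
  Position 5 ('b'): window [2,5] length 4 -- new best
  Position 6 ('d'): repeat (last at 2), move window start to 3
  Position 6 ('d'): window [3,6] length 4
  Position 7 ('e'): window [3,7] length 5 -- new best
  Position 8 ('f'): window [3,8] length 6 -- new best
  Position 9 ('e'): repeat (last at 7), move window start to 8
  Position 9 ('e'): window [8,9] length 2
  Position 10 ('a'): window [8,10] length 3
Longest substring with no repeats: "ghbdef" with length 6

6


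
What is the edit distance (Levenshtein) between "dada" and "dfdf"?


Computing edit distance: "dada" -> "dfdf"
DP table:
           d    f    d    f
      0    1    2    3    4
  d   1    0    1    2    3
  a   2    1    1    2    3
  d   3    2    2    1    2
  a   4    3    3    2    2
Edit distance = dp[4][4] = 2

2


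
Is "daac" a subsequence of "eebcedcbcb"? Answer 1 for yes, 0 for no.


Check if "daac" is a subsequence of "eebcedcbcb"
Greedy scan:
  Position 0 ('e'): no match needed
  Position 1 ('e'): no match needed
  Position 2 ('b'): no match needed
  Position 3 ('c'): no match needed
  Position 4 ('e'): no match needed
  Position 5 ('d'): matches sub[0] = 'd'
  Position 6 ('c'): no match needed
  Position 7 ('b'): no match needed
  Position 8 ('c'): no match needed
  Position 9 ('b'): no match needed
Only matched 1/4 characters => not a subsequence

0
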